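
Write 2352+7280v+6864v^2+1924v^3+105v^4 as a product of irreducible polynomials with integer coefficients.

By the rational root theorem, v = -6/7 is a root, giving the factor (7v+6) and quotient 15v^3+262v^2+756v+392.
Next, v = -2/3 is a root, giving the factor (3v+2) and quotient 5v^2+84v+196.
The remaining quadratic factors as (5v+14)(v+14).

(3v+2)(5v+14)(7v+6)(v+14)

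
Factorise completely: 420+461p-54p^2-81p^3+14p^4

(2p-7)(7p+12)(p+1)(p-5)

By the rational root theorem, p = 7/2 is a root, giving the factor (2p-7) and quotient 7p^3-16p^2-83p-60.
Next, p = 5 is a root, so (p-5) is a factor; dividing leaves 7p^2+19p+12.
The remaining quadratic factors as (p+1)(7p+12).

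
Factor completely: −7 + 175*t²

Every term has a factor of 7. Then 25*t² − 1 = (5*t)² − (1)².

7*(5*t + 1)*(5*t − 1)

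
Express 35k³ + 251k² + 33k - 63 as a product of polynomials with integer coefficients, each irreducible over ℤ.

Among the possible rational roots, k = 3/7 is a root, so (7k - 3) is a factor; dividing leaves 5k² + 38k + 21.
The remaining quadratic factors as (5k + 3)(k + 7).

(5k + 3)(7k - 3)(k + 7)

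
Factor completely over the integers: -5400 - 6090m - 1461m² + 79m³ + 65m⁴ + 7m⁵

Trying the rational-root candidates, m = -4 is a root, giving the factor (m + 4) and quotient 7m⁴ + 37m³ - 69m² - 1185m - 1350.
Continuing, m = -9/7 is a root, so (7m + 9) divides it; the quotient is m³ + 4m² - 15m - 150.
Next, m = 5 is a root, so (m - 5) is a factor; dividing leaves m² + 9m + 30.
The quadratic m² + 9m + 30 has discriminant -39 < 0 and is irreducible over ℤ.

(7m + 9)(m + 4)(m - 5)(m² + 9m + 30)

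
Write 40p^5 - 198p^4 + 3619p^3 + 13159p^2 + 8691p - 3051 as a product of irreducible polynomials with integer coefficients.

(2p + 3)(4p - 1)(5p + 9)(p^2 - 8p + 113)

Trying the rational-root candidates, p = 1/4 is a root, so (4p - 1) divides it; the quotient is 10p^4 - 47p^3 + 893p^2 + 3513p + 3051.
Next, p = -3/2 is a root, giving the factor (2p + 3) and quotient 5p^3 - 31p^2 + 493p + 1017.
Next, p = -9/5 is a root, so (5p + 9) divides it; the quotient is p^2 - 8p + 113.
The quadratic p^2 - 8p + 113 has discriminant -388 < 0 and is irreducible over ℤ.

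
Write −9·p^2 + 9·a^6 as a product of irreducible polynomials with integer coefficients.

Factor out 9 first: what remains is a^6 − p^2.
Recognize a difference of squares with the parts a^3 and p.

9·(a^3 + p)·(a^3 − p)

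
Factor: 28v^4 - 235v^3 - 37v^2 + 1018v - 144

Trying the rational-root candidates, v = -2 is a root, so (v + 2) divides it; the quotient is 28v^3 - 291v^2 + 545v - 72.
Next, v = 8 is a root, so (v - 8) is a factor; dividing leaves 28v^2 - 67v + 9.
The remaining quadratic factors as (7v - 1)(4v - 9).

(4v - 9)(7v - 1)(v + 2)(v - 8)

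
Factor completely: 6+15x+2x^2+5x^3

Group as (5x^3+15x) + (2x^2+6) = 5x(x^2+3) + 2(x^2+3).
Both groups share the factor (x^2+3).

(5x+2)(x^2+3)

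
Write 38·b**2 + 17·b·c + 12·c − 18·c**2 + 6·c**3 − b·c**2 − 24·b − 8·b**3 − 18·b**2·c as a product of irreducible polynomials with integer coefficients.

−(2·b − c)·(4·b + 3·c − 3)·(b + 2·c − 4)

Group: 2·b·(−4·b**2 − 11·b·c + 19·b − 6·c**2 + 18·c − 12) − c·(−4·b**2 − 11·b·c + 19·b − 6·c**2 + 18·c − 12); both groups contain (−4·b**2 − 11·b·c + 19·b − 6·c**2 + 18·c − 12), so (2·b − c) is a factor with cofactor −4·b**2 − 11·b·c + 19·b − 6·c**2 + 18·c − 12.
The cofactor groups again: −4·b**2 − 11·b·c + 19·b − 6·c**2 + 18·c − 12 = −b·(4·b + 3·c − 3) + (−2·c + 4)·(4·b + 3·c − 3); both groups contain (4·b + 3·c − 3), giving −(b + 2·c − 4)·(4·b + 3·c − 3).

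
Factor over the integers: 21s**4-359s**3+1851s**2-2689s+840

Testing divisors of the constant over divisors of the leading coefficient, s = 8 is a root, so (s-8) is a factor; dividing leaves 21s**3-191s**2+323s-105.
Continuing, s = 3/7 is a root, so (7s-3) is a factor; dividing leaves 3s**2-26s+35.
The remaining quadratic factors as (3s-5)(s-7).

(3s-5)(7s-3)(s-7)(s-8)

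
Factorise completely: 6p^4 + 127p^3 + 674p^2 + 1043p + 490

Among the possible rational roots, p = -5 is a root, so (p + 5) is a factor; dividing leaves 6p^3 + 97p^2 + 189p + 98.
Then p = -7/6 is a root, so (6p + 7) divides it; the quotient is p^2 + 15p + 14.
The remaining quadratic factors as (p + 1)(p + 14).

(6p + 7)(p + 1)(p + 14)(p + 5)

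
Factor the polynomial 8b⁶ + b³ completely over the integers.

Every term has a factor of b³; factoring it out leaves 8b³ + 1.
Recognize a sum of cubes with the parts 2b and 1.

b³(2b + 1)(4b² - 2b + 1)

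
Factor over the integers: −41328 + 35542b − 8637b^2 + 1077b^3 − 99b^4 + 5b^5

(5b − 9)(b − 7)(b − 8)(b^2 − 3b + 82)

Trying the rational-root candidates, b = 8 is a root, so (b − 8) divides it; the quotient is 5b^4 − 59b^3 + 605b^2 − 3797b + 5166.
Continuing, b = 9/5 is a root, so (5b − 9) divides it; the quotient is b^3 − 10b^2 + 103b − 574.
Next, b = 7 is a root, so (b − 7) is a factor; dividing leaves b^2 − 3b + 82.
The quadratic b^2 − 3b + 82 has discriminant −319 < 0 and is irreducible over ℤ.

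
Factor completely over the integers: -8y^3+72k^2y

Factor out 8y, leaving 9k^2-y^2, which is a difference of two squares.

8y(3k+y)(3k-y)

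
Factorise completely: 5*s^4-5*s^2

Pull out the common factor 5*s^2; s^2-1 is a difference of squares.

5*s^2*(s+1)*(s-1)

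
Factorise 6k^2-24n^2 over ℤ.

Every term has a factor of 6. Then k^2-4n^2 = (k)² − (2n)².

6(k+2n)(k-2n)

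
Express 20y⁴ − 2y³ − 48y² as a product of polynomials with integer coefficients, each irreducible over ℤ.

2y²(2y + 3)(5y − 8)

Pull out the common factor 2y², then factor the remaining trinomial.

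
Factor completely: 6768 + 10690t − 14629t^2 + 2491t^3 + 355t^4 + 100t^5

(4t − 9)(5t + 2)(5t − 8)(t^2 + 7t + 47)

Among the possible rational roots, t = 9/4 is a root, so (4t − 9) is a factor; dividing leaves 25t^4 + 145t^3 + 949t^2 − 1522t − 752.
Next, t = 8/5 is a root, giving the factor (5t − 8) and quotient 5t^3 + 37t^2 + 249t + 94.
Next, t = −2/5 is a root, so (5t + 2) is a factor; dividing leaves t^2 + 7t + 47.
The quadratic t^2 + 7t + 47 has discriminant −139 < 0 and is irreducible over ℤ.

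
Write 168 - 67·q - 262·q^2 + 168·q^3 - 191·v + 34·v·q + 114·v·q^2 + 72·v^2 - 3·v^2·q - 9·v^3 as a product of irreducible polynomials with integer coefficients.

-(v - 4·q - 3)·(3·v + 6·q - 7)·(3·v + 7·q - 8)

Group: 3·v·(-3·v^2 + 6·v·q + 16·v + 24·q^2 - 10·q - 21) + (7·q - 8)·(-3·v^2 + 6·v·q + 16·v + 24·q^2 - 10·q - 21); both groups contain (-3·v^2 + 6·v·q + 16·v + 24·q^2 - 10·q - 21), so (3·v + 7·q - 8) is a factor with cofactor -3·v^2 + 6·v·q + 16·v + 24·q^2 - 10·q - 21.
The cofactor groups again: -3·v^2 + 6·v·q + 16·v + 24·q^2 - 10·q - 21 = -v·(3·v + 6·q - 7) + (4·q + 3)·(3·v + 6·q - 7); both groups contain (3·v + 6·q - 7), giving -(v - 4·q - 3)·(3·v + 6·q - 7).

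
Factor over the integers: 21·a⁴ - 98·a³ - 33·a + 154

Group as (21·a⁴ - 33·a) + (-98·a³ + 154) = 3·a·(7·a³ - 11) - 14·(7·a³ - 11).
Both groups share the factor (7·a³ - 11).

(3·a - 14)·(7·a³ - 11)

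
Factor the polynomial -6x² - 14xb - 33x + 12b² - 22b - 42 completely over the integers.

Group: -2x(3x - 2b + 6) + (-6b - 7)(3x - 2b + 6); both groups contain (3x - 2b + 6).

-(3x - 2b + 6)(2x + 6b + 7)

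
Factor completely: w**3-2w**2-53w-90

(w+2)(w+5)(w-9)

By the rational root theorem, w = -2 is a root, giving the factor (w+2) and quotient w**2-4w-45.
The remaining quadratic factors as (w+5)(w-9).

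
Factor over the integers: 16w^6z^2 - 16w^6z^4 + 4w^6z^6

4w^6z^2(z^2 - 2)^2

Pull out the common factor 4w^6z^2, leaving z^4 - 4z^2 + 4.
Recognize a perfect-square trinomial with the parts z^2 and 2.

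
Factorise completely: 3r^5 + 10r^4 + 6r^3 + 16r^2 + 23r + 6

(3r + 1)(r + 1)(r + 3)(r^2 - r + 2)

By the rational root theorem, r = -1 is a root, so (r + 1) divides it; the quotient is 3r^4 + 7r^3 - r^2 + 17r + 6.
Next, r = -1/3 is a root, so (3r + 1) is a factor; dividing leaves r^3 + 2r^2 - r + 6.
Continuing, r = -3 is a root, giving the factor (r + 3) and quotient r^2 - r + 2.
The quadratic r^2 - r + 2 has discriminant -7 < 0 and is irreducible over ℤ.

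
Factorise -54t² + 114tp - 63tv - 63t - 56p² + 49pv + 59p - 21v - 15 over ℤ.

Group: -9t(6t - 8p + 7v + 5) + (7p - 3)(6t - 8p + 7v + 5); both groups contain (6t - 8p + 7v + 5).

-(9t - 7p + 3)(6t - 8p + 7v + 5)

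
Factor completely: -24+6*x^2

6*(x+2)*(x-2)

Every term has a factor of 6. Then x^2-4 = (x)² − (2)².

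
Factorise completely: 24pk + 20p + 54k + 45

(4p + 9)(6k + 5)

Group as (24pk + 20p) + (54k + 45) = 4p(6k + 5) + 9(6k + 5).
Both groups share the factor (6k + 5).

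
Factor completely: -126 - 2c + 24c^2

Pull out the common factor 2, then factor the remaining trinomial.

2(3c - 7)(4c + 9)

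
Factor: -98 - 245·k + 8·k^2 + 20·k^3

(2·k + 7)·(2·k - 7)·(5·k + 2)

By the rational root theorem, k = 7/2 is a root, so (2·k - 7) is a factor; dividing leaves 10·k^2 + 39·k + 14.
The remaining quadratic factors as (5·k + 2)(2·k + 7).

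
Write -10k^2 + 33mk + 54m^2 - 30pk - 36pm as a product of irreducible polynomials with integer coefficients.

-(6p - 9m + 2k)(6m + 5k)

Group: -6p(6m + 5k) + (9m - 2k)(6m + 5k); both groups contain (6m + 5k).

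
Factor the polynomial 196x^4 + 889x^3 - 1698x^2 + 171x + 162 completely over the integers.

Testing divisors of the constant over divisors of the leading coefficient, x = -1/4 is a root, so (4x + 1) is a factor; dividing leaves 49x^3 + 210x^2 - 477x + 162.
Continuing, x = 3/7 is a root, so (7x - 3) divides it; the quotient is 7x^2 + 33x - 54.
The remaining quadratic factors as (7x - 9)(x + 6).

(4x + 1)(7x - 3)(7x - 9)(x + 6)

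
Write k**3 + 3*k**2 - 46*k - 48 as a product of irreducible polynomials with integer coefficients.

Testing divisors of the constant over divisors of the leading coefficient, k = 6 is a root, so (k - 6) is a factor; dividing leaves k**2 + 9*k + 8.
The remaining quadratic factors as (k + 1)(k + 8).

(k + 1)*(k + 8)*(k - 6)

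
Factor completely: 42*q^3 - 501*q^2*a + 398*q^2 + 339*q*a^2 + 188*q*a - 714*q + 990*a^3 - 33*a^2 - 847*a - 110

Group: 14*q*(3*q^2 - 39*q*a + 28*q + 66*a^2 - 11*a - 55) + (15*a + 2)*(3*q^2 - 39*q*a + 28*q + 66*a^2 - 11*a - 55); both groups contain (3*q^2 - 39*q*a + 28*q + 66*a^2 - 11*a - 55), so (14*q + 15*a + 2) is a factor with cofactor 3*q^2 - 39*q*a + 28*q + 66*a^2 - 11*a - 55.
The cofactor groups again: 3*q^2 - 39*q*a + 28*q + 66*a^2 - 11*a - 55 = 3*q*(q - 11*a + 11) + (-6*a - 5)*(q - 11*a + 11); both groups contain (q - 11*a + 11), giving (3*q - 6*a - 5)*(q - 11*a + 11).

(q - 11*a + 11)*(3*q - 6*a - 5)*(14*q + 15*a + 2)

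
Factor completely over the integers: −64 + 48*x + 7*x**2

(7*x − 8)*(x + 8)

Need a pair with product 7·(−64) = −448 and sum 48: that's −8 and 56.
Split the middle term: 7*x**2 − 8*x + 56*x − 64 = x*(7*x − 8) + 8*(7*x − 8).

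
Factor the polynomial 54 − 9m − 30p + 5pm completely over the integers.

(5p − 9)(m − 6)

Group as (5pm − 30p) + (−9m + 54) = 5p(m − 6) − 9(m − 6).
Both groups share the factor (m − 6).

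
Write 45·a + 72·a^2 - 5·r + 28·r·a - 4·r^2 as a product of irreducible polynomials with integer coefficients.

Group: -4·r·(r - 9·a) + (-8·a - 5)·(r - 9·a); both groups contain (r - 9·a).

-(r - 9·a)·(4·r + 8·a + 5)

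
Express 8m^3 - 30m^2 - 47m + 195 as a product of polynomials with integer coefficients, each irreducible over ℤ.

Trying the rational-root candidates, m = 3 is a root, giving the factor (m - 3) and quotient 8m^2 - 6m - 65.
The remaining quadratic factors as (2m + 5)(4m - 13).

(2m + 5)(4m - 13)(m - 3)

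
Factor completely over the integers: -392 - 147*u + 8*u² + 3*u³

Testing divisors of the constant over divisors of the leading coefficient, u = -7 is a root, so (u + 7) divides it; the quotient is 3*u² - 13*u - 56.
The remaining quadratic factors as (3*u + 8)(u - 7).

(3*u + 8)*(u + 7)*(u - 7)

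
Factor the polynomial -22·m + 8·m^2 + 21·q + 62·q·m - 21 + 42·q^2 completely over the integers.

Group: 3·q·(14·q + 2·m - 7) + (4·m + 3)·(14·q + 2·m - 7); both groups contain (14·q + 2·m - 7).

(14·q + 2·m - 7)·(3·q + 4·m + 3)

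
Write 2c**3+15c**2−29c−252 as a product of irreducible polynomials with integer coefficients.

By the rational root theorem, c = −7 is a root, so (c+7) is a factor; dividing leaves 2c**2+c−36.
The remaining quadratic factors as (c−4)(2c+9).

(2c+9)(c+7)(c−4)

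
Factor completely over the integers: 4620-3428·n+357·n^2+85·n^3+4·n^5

(2·n+11)·(2·n-5)·(n-2)·(n^2-n+42)

Testing divisors of the constant over divisors of the leading coefficient, n = -11/2 is a root, so (2·n+11) is a factor; dividing leaves 2·n^4-11·n^3+103·n^2-388·n+420.
Then n = 5/2 is a root, so (2·n-5) is a factor; dividing leaves n^3-3·n^2+44·n-84.
Next, n = 2 is a root, so (n-2) divides it; the quotient is n^2-n+42.
The quadratic n^2-n+42 has discriminant -167 < 0 and is irreducible over ℤ.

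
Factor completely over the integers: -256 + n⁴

Write as (n²)² − (16)², then factor n² - 16 once more.

(n + 4)*(n - 4)*(n² + 16)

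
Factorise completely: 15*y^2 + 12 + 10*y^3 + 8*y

(2*y + 3)*(5*y^2 + 4)

Group as (10*y^3 + 8*y) + (15*y^2 + 12) = 2*y*(5*y^2 + 4) + 3*(5*y^2 + 4).
Both groups share the factor (5*y^2 + 4).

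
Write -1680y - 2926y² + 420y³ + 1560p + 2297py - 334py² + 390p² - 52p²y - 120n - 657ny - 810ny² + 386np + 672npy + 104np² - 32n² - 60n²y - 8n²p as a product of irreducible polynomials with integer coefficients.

Group: 4n(-2np - 15ny - 8n + 26p² + 167py + 104p - 210y² - 112y) + (-2y + 15)(-2np - 15ny - 8n + 26p² + 167py + 104p - 210y² - 112y); both groups contain (-2np - 15ny - 8n + 26p² + 167py + 104p - 210y² - 112y), so (4n - 2y + 15) is a factor with cofactor -2np - 15ny - 8n + 26p² + 167py + 104p - 210y² - 112y.
The cofactor groups again: -2np - 15ny - 8n + 26p² + 167py + 104p - 210y² - 112y = -2p(n - 13p + 14y) + (-15y - 8)(n - 13p + 14y); both groups contain (n - 13p + 14y), giving -(2p + 15y + 8)(n - 13p + 14y).

-(2p + 15y + 8)(4n - 2y + 15)(n - 13p + 14y)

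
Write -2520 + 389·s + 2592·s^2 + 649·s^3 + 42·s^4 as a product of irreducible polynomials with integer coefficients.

(6·s - 5)·(7·s + 9)·(s + 7)·(s + 8)

Trying the rational-root candidates, s = -8 is a root, so (s + 8) divides it; the quotient is 42·s^3 + 313·s^2 + 88·s - 315.
Continuing, s = -9/7 is a root, giving the factor (7·s + 9) and quotient 6·s^2 + 37·s - 35.
The remaining quadratic factors as (6·s - 5)(s + 7).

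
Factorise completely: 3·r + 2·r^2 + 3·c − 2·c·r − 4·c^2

−(4·c − 2·r − 3)·(c + r)

Group: −4·c·(c + r) + (2·r + 3)·(c + r); both groups contain (c + r).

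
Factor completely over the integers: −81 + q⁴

(q + 3)(q − 3)(q² + 9)

Difference of squares twice: with A = q and B = 3, A⁴ − B⁴ = (A² − B²)(A² + B²), and A² − B² factors again.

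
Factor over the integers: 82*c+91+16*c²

Need a pair with product 16·91 = 1456 and sum 82: that's 26 and 56.
Split the middle term: 16*c²+26*c + 56*c+91 = 2*c*(8*c+13) + 7*(8*c+13).

(2*c+7)*(8*c+13)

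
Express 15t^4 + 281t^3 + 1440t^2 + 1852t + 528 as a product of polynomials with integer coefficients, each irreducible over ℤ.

By the rational root theorem, t = -4/3 is a root, so (3t + 4) is a factor; dividing leaves 5t^3 + 87t^2 + 364t + 132.
Then t = -2/5 is a root, so (5t + 2) divides it; the quotient is t^2 + 17t + 66.
The remaining quadratic factors as (t + 11)(t + 6).

(3t + 4)(5t + 2)(t + 11)(t + 6)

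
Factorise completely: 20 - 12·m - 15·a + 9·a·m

Group as (9·a·m - 15·a) + (-12·m + 20) = 3·a·(3·m - 5) - 4·(3·m - 5).
Both groups share the factor (3·m - 5).

(3·a - 4)·(3·m - 5)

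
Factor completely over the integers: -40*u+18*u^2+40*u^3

Pull out the common factor 2*u, then factor the remaining trinomial.

2*u*(4*u+5)*(5*u-4)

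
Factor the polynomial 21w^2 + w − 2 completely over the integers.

(3w + 1)(7w − 2)

Need a pair with product 21·(−2) = −42 and sum 1: that's 7 and −6.
Split the middle term: 21w^2 + 7w − 6w − 2 = 7w(3w + 1) − 2(3w + 1).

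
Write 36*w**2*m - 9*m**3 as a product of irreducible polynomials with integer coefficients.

Every term has a factor of 9*m. Then 4*w**2 - m**2 = (2*w)² − (m)².

9*m*(2*w - m)*(2*w + m)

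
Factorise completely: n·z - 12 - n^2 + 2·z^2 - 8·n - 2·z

-(n + z + 2)·(n - 2·z + 6)

Group: -n·(n - 2·z + 6) + (-z - 2)·(n - 2·z + 6); both groups contain (n - 2·z + 6).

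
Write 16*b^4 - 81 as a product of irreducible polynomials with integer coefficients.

(2*b + 3)*(2*b - 3)*(4*b^2 + 9)

(2*b)⁴ − (3)⁴ = ((2*b)² − (3)²)((2*b)² + (3)²); the first factor splits again, the second (4*b^2 + 9) is irreducible.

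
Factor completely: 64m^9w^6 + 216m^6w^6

Every term has a factor of 8m^6w^6; factoring it out leaves 8m^3 + 27.
Recognize a sum of cubes with the parts 3 and 2m.

8m^6w^6(2m + 3)(4m^2 − 6m + 9)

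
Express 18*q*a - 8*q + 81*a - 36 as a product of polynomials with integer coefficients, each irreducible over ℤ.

Group as (18*q*a - 8*q) + (81*a - 36) = 2*q*(9*a - 4) + 9*(9*a - 4).
Both groups share the factor (9*a - 4).

(2*q + 9)*(9*a - 4)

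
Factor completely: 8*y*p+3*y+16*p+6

Group as (8*y*p+3*y) + (16*p+6) = y*(8*p+3) + 2*(8*p+3).
Both groups share the factor (8*p+3).

(8*p+3)*(y+2)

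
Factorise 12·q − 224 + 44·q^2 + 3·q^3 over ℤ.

Trying the rational-root candidates, q = 2 is a root, so (q − 2) is a factor; dividing leaves 3·q^2 + 50·q + 112.
The remaining quadratic factors as (q + 14)(3·q + 8).

(3·q + 8)·(q + 14)·(q − 2)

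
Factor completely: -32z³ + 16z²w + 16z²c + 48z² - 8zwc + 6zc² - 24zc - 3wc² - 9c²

-(4z - 3c)(2z - w - 3)(4z + c)

Group: 4z(-8z² + 4zw - 2zc + 12z + wc + 3c) - 3c(-8z² + 4zw - 2zc + 12z + wc + 3c); both groups contain (-8z² + 4zw - 2zc + 12z + wc + 3c), so (4z - 3c) is a factor with cofactor -8z² + 4zw - 2zc + 12z + wc + 3c.
The cofactor groups again: -8z² + 4zw - 2zc + 12z + wc + 3c = -2z(4z + c) + (w + 3)(4z + c); both groups contain (4z + c), giving -(2z - w - 3)(4z + c).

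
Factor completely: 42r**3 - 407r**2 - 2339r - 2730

(6r + 13)(7r + 15)(r - 14)

Among the possible rational roots, r = -15/7 is a root, giving the factor (7r + 15) and quotient 6r**2 - 71r - 182.
The remaining quadratic factors as (r - 14)(6r + 13).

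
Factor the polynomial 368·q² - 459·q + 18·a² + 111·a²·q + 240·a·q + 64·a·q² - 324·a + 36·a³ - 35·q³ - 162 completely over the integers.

(3·a + 5·q - 9)·(3·a - q + 9)·(4·a + 7·q + 2)

Group: 3·a·(12·a² + 41·a·q - 30·a + 35·q² - 53·q - 18) + (-q + 9)·(12·a² + 41·a·q - 30·a + 35·q² - 53·q - 18); both groups contain (12·a² + 41·a·q - 30·a + 35·q² - 53·q - 18), so (3·a - q + 9) is a factor with cofactor 12·a² + 41·a·q - 30·a + 35·q² - 53·q - 18.
The cofactor groups again: 12·a² + 41·a·q - 30·a + 35·q² - 53·q - 18 = 4·a·(3·a + 5·q - 9) + (7·q + 2)·(3·a + 5·q - 9); both groups contain (3·a + 5·q - 9), giving (4·a + 7·q + 2)·(3·a + 5·q - 9).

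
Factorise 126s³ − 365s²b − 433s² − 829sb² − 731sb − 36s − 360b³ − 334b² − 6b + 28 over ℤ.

Group: 9s(14s² − 53sb − 45s − 45b² − 53b − 14) + (8b − 2)(14s² − 53sb − 45s − 45b² − 53b − 14); both groups contain (14s² − 53sb − 45s − 45b² − 53b − 14), so (9s + 8b − 2) is a factor with cofactor 14s² − 53sb − 45s − 45b² − 53b − 14.
The cofactor groups again: 14s² − 53sb − 45s − 45b² − 53b − 14 = 7s(2s − 9b − 7) + (5b + 2)(2s − 9b − 7); both groups contain (2s − 9b − 7), giving (7s + 5b + 2)(2s − 9b − 7).

(2s − 9b − 7)(7s + 5b + 2)(9s + 8b − 2)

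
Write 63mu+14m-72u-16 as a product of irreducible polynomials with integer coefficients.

(7m-8)(9u+2)

Group as (63mu+14m) + (-72u-16) = 7m(9u+2) - 8(9u+2).
Both groups share the factor (9u+2).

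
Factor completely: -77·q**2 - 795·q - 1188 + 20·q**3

(4·q + 11)·(5·q + 12)·(q - 9)

Trying the rational-root candidates, q = -11/4 is a root, so (4·q + 11) is a factor; dividing leaves 5·q**2 - 33·q - 108.
The remaining quadratic factors as (5·q + 12)(q - 9).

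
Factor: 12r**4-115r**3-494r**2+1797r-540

Among the possible rational roots, r = 9/4 is a root, giving the factor (4r-9) and quotient 3r**3-22r**2-173r+60.
Then r = 1/3 is a root, giving the factor (3r-1) and quotient r**2-7r-60.
The remaining quadratic factors as (r+5)(r-12).

(3r-1)(4r-9)(r+5)(r-12)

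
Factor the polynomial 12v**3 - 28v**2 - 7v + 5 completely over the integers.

Among the possible rational roots, v = 1/3 is a root, so (3v - 1) is a factor; dividing leaves 4v**2 - 8v - 5.
The remaining quadratic factors as (2v + 1)(2v - 5).

(2v + 1)(2v - 5)(3v - 1)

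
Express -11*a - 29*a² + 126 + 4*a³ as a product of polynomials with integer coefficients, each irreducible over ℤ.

(4*a - 9)*(a + 2)*(a - 7)

Testing divisors of the constant over divisors of the leading coefficient, a = 9/4 is a root, giving the factor (4*a - 9) and quotient a² - 5*a - 14.
The remaining quadratic factors as (a + 2)(a - 7).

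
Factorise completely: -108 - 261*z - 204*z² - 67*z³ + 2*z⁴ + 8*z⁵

Testing divisors of the constant over divisors of the leading coefficient, z = 4 is a root, so (z - 4) is a factor; dividing leaves 8*z⁴ + 34*z³ + 69*z² + 72*z + 27.
Continuing, z = -3/4 is a root, giving the factor (4*z + 3) and quotient 2*z³ + 7*z² + 12*z + 9.
Next, z = -3/2 is a root, giving the factor (2*z + 3) and quotient z² + 2*z + 3.
The quadratic z² + 2*z + 3 has discriminant -8 < 0 and is irreducible over ℤ.

(2*z + 3)*(4*z + 3)*(z - 4)*(z² + 2*z + 3)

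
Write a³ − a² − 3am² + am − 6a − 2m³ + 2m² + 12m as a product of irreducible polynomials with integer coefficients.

Group: a(a² − am + 2a − 2m² − 4m) + (m − 3)(a² − am + 2a − 2m² − 4m); both groups contain (a² − am + 2a − 2m² − 4m), so (a + m − 3) is a factor with cofactor a² − am + 2a − 2m² − 4m.
The cofactor groups again: a² − am + 2a − 2m² − 4m = a(a + m + 2) − 2m(a + m + 2); both groups contain (a + m + 2), giving (a − 2m)(a + m + 2).

(a + m + 2)(a + m − 3)(a − 2m)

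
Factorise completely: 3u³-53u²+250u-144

(3u-2)(u-8)(u-9)

Among the possible rational roots, u = 2/3 is a root, so (3u-2) is a factor; dividing leaves u²-17u+72.
The remaining quadratic factors as (u-8)(u-9).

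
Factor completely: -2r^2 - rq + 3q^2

-(r - q)(2r + 3q)

Group: -2r(r - q) - 3q(r - q); both groups contain (r - q).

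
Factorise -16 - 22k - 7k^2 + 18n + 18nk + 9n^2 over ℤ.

(3n - k - 2)(3n + 7k + 8)

Group: 3n(3n + 7k + 8) + (-k - 2)(3n + 7k + 8); both groups contain (3n + 7k + 8).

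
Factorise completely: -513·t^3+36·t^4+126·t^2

Pull out the common factor 9·t^2, then factor the remaining trinomial.

9·t^2·(4·t-1)·(t-14)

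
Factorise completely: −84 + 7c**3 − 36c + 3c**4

(3c + 7)(c**3 − 12)

Group as (3c**4 − 36c) + (7c**3 − 84) = 3c(c**3 − 12) + 7(c**3 − 12).
Both groups share the factor (c**3 − 12).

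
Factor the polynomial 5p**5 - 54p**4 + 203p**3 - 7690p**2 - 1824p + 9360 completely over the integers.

Trying the rational-root candidates, p = 15 is a root, giving the factor (p - 15) and quotient 5p**4 + 21p**3 + 518p**2 + 80p - 624.
Next, p = 1 is a root, so (p - 1) is a factor; dividing leaves 5p**3 + 26p**2 + 544p + 624.
Then p = -6/5 is a root, giving the factor (5p + 6) and quotient p**2 + 4p + 104.
The quadratic p**2 + 4p + 104 has discriminant -400 < 0 and is irreducible over ℤ.

(5p + 6)(p - 1)(p - 15)(p**2 + 4p + 104)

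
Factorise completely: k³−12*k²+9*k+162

Trying the rational-root candidates, k = 9 is a root, so (k−9) divides it; the quotient is k²−3*k−18.
The remaining quadratic factors as (k+3)(k−6).

(k+3)*(k−6)*(k−9)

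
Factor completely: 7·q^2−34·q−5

(7·q+1)·(q−5)

Need a pair with product 7·(−5) = −35 and sum −34: that's 1 and −35.
Split the middle term: 7·q^2+q − 35·q−5 = q·(7·q+1) − 5·(7·q+1).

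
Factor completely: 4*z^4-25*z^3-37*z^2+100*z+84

Trying the rational-root candidates, z = -3/4 is a root, so (4*z+3) divides it; the quotient is z^3-7*z^2-4*z+28.
Next, z = 7 is a root, so (z-7) divides it; the quotient is z^2-4.
The remaining quadratic factors as (z+2)(z-2).

(4*z+3)*(z+2)*(z-2)*(z-7)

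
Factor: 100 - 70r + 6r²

Pull out the common factor 2, then factor the remaining trinomial.

2(3r - 5)(r - 10)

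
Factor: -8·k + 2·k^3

2·k·(k + 2)·(k - 2)

Factor out 2·k, leaving k^2 - 4, which is a difference of two squares.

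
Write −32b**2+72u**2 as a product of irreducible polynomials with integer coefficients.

Factor out 8, leaving 9u**2−4b**2, which is a difference of two squares.

8(3u−2b)(3u+2b)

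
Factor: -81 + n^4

(n + 3)(n - 3)(n^2 + 9)

Write as (n^2)² − (9)², then factor n^2 - 9 once more.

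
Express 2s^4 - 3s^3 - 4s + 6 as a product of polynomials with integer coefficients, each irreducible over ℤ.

Group as (2s^4 - 4s) + (-3s^3 + 6) = 2s(s^3 - 2) - 3(s^3 - 2).
Both groups share the factor (s^3 - 2).

(2s - 3)(s^3 - 2)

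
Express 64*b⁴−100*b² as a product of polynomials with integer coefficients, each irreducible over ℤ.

4*b²*(4*b+5)*(4*b−5)

Pull out the common factor 4*b²; 16*b²−25 is a difference of squares.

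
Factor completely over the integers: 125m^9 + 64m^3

m^3(5m^2 + 4)(25m^4 - 20m^2 + 16)

Pull out the common factor m^3, leaving 125m^6 + 64.
Recognize a sum of cubes with the parts 4 and 5m^2.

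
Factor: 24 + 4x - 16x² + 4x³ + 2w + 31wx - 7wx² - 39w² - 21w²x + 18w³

Group: 2w(9w² - 15wx - 6w + 4x² - 4x - 8) + (x - 3)(9w² - 15wx - 6w + 4x² - 4x - 8); both groups contain (9w² - 15wx - 6w + 4x² - 4x - 8), so (2w + x - 3) is a factor with cofactor 9w² - 15wx - 6w + 4x² - 4x - 8.
The cofactor groups again: 9w² - 15wx - 6w + 4x² - 4x - 8 = 3w(3w - x + 2) + (-4x - 4)(3w - x + 2); both groups contain (3w - x + 2), giving (3w - 4x - 4)(3w - x + 2).

(2w + x - 3)(3w - 4x - 4)(3w - x + 2)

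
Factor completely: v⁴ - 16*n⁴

Difference of squares twice: with A = v and B = 2*n, A⁴ − B⁴ = (A² − B²)(A² + B²), and A² − B² factors again.

(v - 2*n)*(v + 2*n)*(v² + 4*n²)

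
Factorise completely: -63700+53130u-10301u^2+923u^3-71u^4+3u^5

Trying the rational-root candidates, u = 7 is a root, so (u-7) divides it; the quotient is 3u^4-50u^3+573u^2-6290u+9100.
Continuing, u = 5/3 is a root, so (3u-5) is a factor; dividing leaves u^3-15u^2+166u-1820.
Then u = 13 is a root, giving the factor (u-13) and quotient u^2-2u+140.
The quadratic u^2-2u+140 has discriminant -556 < 0 and is irreducible over ℤ.

(3u-5)(u-13)(u-7)(u^2-2u+140)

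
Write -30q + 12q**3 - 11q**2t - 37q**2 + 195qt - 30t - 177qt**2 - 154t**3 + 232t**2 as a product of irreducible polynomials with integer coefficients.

Group: q(12q**2 - 23qt - 37q - 154t**2 + 232t - 30) + t(12q**2 - 23qt - 37q - 154t**2 + 232t - 30); both groups contain (12q**2 - 23qt - 37q - 154t**2 + 232t - 30), so (q + t) is a factor with cofactor 12q**2 - 23qt - 37q - 154t**2 + 232t - 30.
The cofactor groups again: 12q**2 - 23qt - 37q - 154t**2 + 232t - 30 = 3q(4q + 11t - 15) + (-14t + 2)(4q + 11t - 15); both groups contain (4q + 11t - 15), giving (3q - 14t + 2)(4q + 11t - 15).

(3q - 14t + 2)(4q + 11t - 15)(q + t)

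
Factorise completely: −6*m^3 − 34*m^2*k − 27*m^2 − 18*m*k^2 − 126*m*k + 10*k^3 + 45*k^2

Group: m*(−6*m^2 − 4*m*k − 27*m + 2*k^2 + 9*k) + 5*k*(−6*m^2 − 4*m*k − 27*m + 2*k^2 + 9*k); both groups contain (−6*m^2 − 4*m*k − 27*m + 2*k^2 + 9*k), so (m + 5*k) is a factor with cofactor −6*m^2 − 4*m*k − 27*m + 2*k^2 + 9*k.
The cofactor groups again: −6*m^2 − 4*m*k − 27*m + 2*k^2 + 9*k = −3*m*(2*m + 2*k + 9) + k*(2*m + 2*k + 9); both groups contain (2*m + 2*k + 9), giving −(3*m − k)*(2*m + 2*k + 9).

−(3*m − k)*(2*m + 2*k + 9)*(m + 5*k)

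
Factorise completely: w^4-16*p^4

Difference of squares twice: with A = w and B = 2*p, A⁴ − B⁴ = (A² − B²)(A² + B²), and A² − B² factors again.

(w-2*p)*(w+2*p)*(w^2+4*p^2)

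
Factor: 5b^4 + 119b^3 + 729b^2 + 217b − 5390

Among the possible rational roots, b = −5 is a root, giving the factor (b + 5) and quotient 5b^3 + 94b^2 + 259b − 1078.
Then b = −14 is a root, so (b + 14) divides it; the quotient is 5b^2 + 24b − 77.
The remaining quadratic factors as (b + 7)(5b − 11).

(5b − 11)(b + 14)(b + 5)(b + 7)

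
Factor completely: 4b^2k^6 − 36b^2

4b^2(k^3 + 3)(k^3 − 3)

Every term has a factor of 4b^2; factoring it out leaves k^6 − 9.
Recognize a difference of squares with the parts k^3 and 3.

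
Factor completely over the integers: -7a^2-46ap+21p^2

Group: -a(7a-3p) - 7p(7a-3p); both groups contain (7a-3p).

-(7a-3p)(a+7p)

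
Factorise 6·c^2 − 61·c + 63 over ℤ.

(6·c − 7)·(c − 9)

Need a pair with product 6·63 = 378 and sum −61: that's −7 and −54.
Split the middle term: 6·c^2 − 7·c − 54·c + 63 = c·(6·c − 7) − 9·(6·c − 7).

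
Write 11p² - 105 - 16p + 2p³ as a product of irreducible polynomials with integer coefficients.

(2p + 7)(p + 5)(p - 3)

Among the possible rational roots, p = 3 is a root, giving the factor (p - 3) and quotient 2p² + 17p + 35.
The remaining quadratic factors as (p + 5)(2p + 7).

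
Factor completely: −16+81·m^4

(3·m)⁴ − (2)⁴ = ((3·m)² − (2)²)((3·m)² + (2)²); the first factor splits again, the second (9·m^2+4) is irreducible.

(3·m+2)·(3·m−2)·(9·m^2+4)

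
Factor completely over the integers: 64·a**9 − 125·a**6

Factor out a**6 first: what remains is 64·a**3 − 125.
Recognize a difference of cubes with the parts 4·a and 5.

a**6·(4·a − 5)·(16·a**2 + 20·a + 25)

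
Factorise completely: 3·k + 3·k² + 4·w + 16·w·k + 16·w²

Group: 4·w·(4·w + 3·k) + (k + 1)·(4·w + 3·k); both groups contain (4·w + 3·k).

(4·w + 3·k)·(4·w + k + 1)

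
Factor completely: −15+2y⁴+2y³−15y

(y+1)(2y³−15)

Group as (2y⁴−15y) + (2y³−15) = y(2y³−15) + (2y³−15).
Both groups share the factor (2y³−15).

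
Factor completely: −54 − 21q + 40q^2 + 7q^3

By the rational root theorem, q = −1 is a root, so (q + 1) divides it; the quotient is 7q^2 + 33q − 54.
The remaining quadratic factors as (7q − 9)(q + 6).

(7q − 9)(q + 1)(q + 6)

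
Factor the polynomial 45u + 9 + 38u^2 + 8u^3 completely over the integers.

(2u + 3)(4u + 1)(u + 3)

By the rational root theorem, u = -3/2 is a root, so (2u + 3) is a factor; dividing leaves 4u^2 + 13u + 3.
The remaining quadratic factors as (u + 3)(4u + 1).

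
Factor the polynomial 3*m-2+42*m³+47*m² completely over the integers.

(6*m-1)*(7*m+2)*(m+1)

Among the possible rational roots, m = -1 is a root, so (m+1) divides it; the quotient is 42*m²+5*m-2.
The remaining quadratic factors as (7*m+2)(6*m-1).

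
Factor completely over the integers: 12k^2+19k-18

Need a pair with product 12·(-18) = -216 and sum 19: that's 27 and -8.
Split the middle term: 12k^2+27k - 8k-18 = 3k(4k+9) - 2(4k+9).

(3k-2)(4k+9)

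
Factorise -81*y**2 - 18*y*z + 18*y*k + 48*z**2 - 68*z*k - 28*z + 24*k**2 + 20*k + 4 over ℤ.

-(9*y + 8*z - 6*k - 2)*(9*y - 6*z + 4*k + 2)

Group: -9*y*(9*y - 6*z + 4*k + 2) + (-8*z + 6*k + 2)*(9*y - 6*z + 4*k + 2); both groups contain (9*y - 6*z + 4*k + 2).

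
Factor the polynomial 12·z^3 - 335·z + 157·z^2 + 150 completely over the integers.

Among the possible rational roots, z = -15 is a root, so (z + 15) divides it; the quotient is 12·z^2 - 23·z + 10.
The remaining quadratic factors as (4·z - 5)(3·z - 2).

(3·z - 2)·(4·z - 5)·(z + 15)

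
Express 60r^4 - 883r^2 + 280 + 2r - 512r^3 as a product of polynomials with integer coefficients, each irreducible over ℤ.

(2r - 1)(5r + 4)(6r + 7)(r - 10)

By the rational root theorem, r = 1/2 is a root, giving the factor (2r - 1) and quotient 30r^3 - 241r^2 - 562r - 280.
Next, r = 10 is a root, giving the factor (r - 10) and quotient 30r^2 + 59r + 28.
The remaining quadratic factors as (6r + 7)(5r + 4).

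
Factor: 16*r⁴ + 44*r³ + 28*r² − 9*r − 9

By the rational root theorem, r = 1/2 is a root, giving the factor (2*r − 1) and quotient 8*r³ + 26*r² + 27*r + 9.
Next, r = −3/4 is a root, so (4*r + 3) divides it; the quotient is 2*r² + 5*r + 3.
The remaining quadratic factors as (r + 1)(2*r + 3).

(2*r + 3)*(2*r − 1)*(4*r + 3)*(r + 1)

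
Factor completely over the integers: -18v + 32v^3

2v(4v + 3)(4v - 3)

Factor out 2v, leaving 16v^2 - 9, which is a difference of two squares.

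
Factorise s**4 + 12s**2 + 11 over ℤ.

Substitute u = s**2 to get a quadratic in u, then factor.
s**2 + 1 is irreducible over ℤ (sum of squares).
s**2 + 11 is irreducible over ℤ (always positive, so no real roots).

(s**2 + 1)(s**2 + 11)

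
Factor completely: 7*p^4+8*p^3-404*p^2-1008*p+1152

Trying the rational-root candidates, p = 6/7 is a root, so (7*p-6) divides it; the quotient is p^3+2*p^2-56*p-192.
Then p = -6 is a root, so (p+6) divides it; the quotient is p^2-4*p-32.
The remaining quadratic factors as (p+4)(p-8).

(7*p-6)*(p+4)*(p+6)*(p-8)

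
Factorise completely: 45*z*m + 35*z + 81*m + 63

(5*z + 9)*(9*m + 7)

Group as (45*z*m + 35*z) + (81*m + 63) = 5*z*(9*m + 7) + 9*(9*m + 7).
Both groups share the factor (9*m + 7).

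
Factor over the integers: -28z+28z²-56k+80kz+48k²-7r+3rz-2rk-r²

-(r-6k-7z+7)(r+8k+4z)

Group: -r(r-6k-7z+7) + (-8k-4z)(r-6k-7z+7); both groups contain (r-6k-7z+7).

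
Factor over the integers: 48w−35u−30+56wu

Group as (56wu+48w) + (−35u−30) = 8w(7u+6) − 5(7u+6).
Both groups share the factor (7u+6).

(7u+6)(8w−5)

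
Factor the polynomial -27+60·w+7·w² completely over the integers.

(7·w-3)·(w+9)

Need a pair with product 7·(-27) = -189 and sum 60: that's -3 and 63.
Split the middle term: 7·w²-3·w + 63·w-27 = w·(7·w-3) + 9·(7·w-3).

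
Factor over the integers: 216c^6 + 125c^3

Factor out c^3 first: what remains is 216c^3 + 125.
Recognize a sum of cubes with the parts 6c and 5.

c^3(6c + 5)(36c^2 - 30c + 25)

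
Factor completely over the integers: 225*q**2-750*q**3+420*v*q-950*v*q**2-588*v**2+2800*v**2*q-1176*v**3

-(6*v-10*q+3)*(14*v-15*q)*(14*v+5*q)

Group: 14*v*(-84*v**2+110*v*q-42*v+50*q**2-15*q) - 15*q*(-84*v**2+110*v*q-42*v+50*q**2-15*q); both groups contain (-84*v**2+110*v*q-42*v+50*q**2-15*q), so (14*v-15*q) is a factor with cofactor -84*v**2+110*v*q-42*v+50*q**2-15*q.
The cofactor groups again: -84*v**2+110*v*q-42*v+50*q**2-15*q = -14*v*(6*v-10*q+3) - 5*q*(6*v-10*q+3); both groups contain (6*v-10*q+3), giving -(14*v+5*q)*(6*v-10*q+3).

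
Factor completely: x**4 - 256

(x + 4)(x - 4)(x**2 + 16)

(x)⁴ − (4)⁴ = ((x)² − (4)²)((x)² + (4)²); the first factor splits again, the second (x**2 + 16) is irreducible.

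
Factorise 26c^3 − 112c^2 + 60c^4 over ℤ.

Pull out the common factor 2c^2, then factor the remaining trinomial.

2c^2(5c + 8)(6c − 7)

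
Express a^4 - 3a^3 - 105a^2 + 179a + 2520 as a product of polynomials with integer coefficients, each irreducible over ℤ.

By the rational root theorem, a = 9 is a root, giving the factor (a - 9) and quotient a^3 + 6a^2 - 51a - 280.
Then a = 7 is a root, so (a - 7) is a factor; dividing leaves a^2 + 13a + 40.
The remaining quadratic factors as (a + 5)(a + 8).

(a + 5)(a + 8)(a - 7)(a - 9)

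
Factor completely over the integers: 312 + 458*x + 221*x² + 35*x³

(5*x + 13)*(7*x + 12)*(x + 2)

By the rational root theorem, x = −13/5 is a root, so (5*x + 13) divides it; the quotient is 7*x² + 26*x + 24.
The remaining quadratic factors as (7*x + 12)(x + 2).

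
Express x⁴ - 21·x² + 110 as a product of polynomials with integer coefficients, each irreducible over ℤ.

Substitute u = x² to get a quadratic in u, then factor.
x² - 10 is irreducible over ℤ (10 is not a perfect square).
x² - 11 is irreducible over ℤ (11 is not a perfect square).

(x² - 10)·(x² - 11)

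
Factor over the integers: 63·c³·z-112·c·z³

7·c·z·(3·c+4·z)·(3·c-4·z)

Every term has a factor of 7·c·z. Then 9·c²-16·z² = (3·c)² − (4·z)².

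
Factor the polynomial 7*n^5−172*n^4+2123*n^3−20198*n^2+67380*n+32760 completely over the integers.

(7*n+3)*(n−14)*(n−6)*(n^2−5*n+130)

Testing divisors of the constant over divisors of the leading coefficient, n = 6 is a root, giving the factor (n−6) and quotient 7*n^4−130*n^3+1343*n^2−12140*n−5460.
Then n = −3/7 is a root, giving the factor (7*n+3) and quotient n^3−19*n^2+200*n−1820.
Then n = 14 is a root, giving the factor (n−14) and quotient n^2−5*n+130.
The quadratic n^2−5*n+130 has discriminant −495 < 0 and is irreducible over ℤ.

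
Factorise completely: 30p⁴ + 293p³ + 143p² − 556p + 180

By the rational root theorem, p = −2 is a root, so (p + 2) is a factor; dividing leaves 30p³ + 233p² − 323p + 90.
Next, p = 5/6 is a root, giving the factor (6p − 5) and quotient 5p² + 43p − 18.
The remaining quadratic factors as (p + 9)(5p − 2).

(5p − 2)(6p − 5)(p + 2)(p + 9)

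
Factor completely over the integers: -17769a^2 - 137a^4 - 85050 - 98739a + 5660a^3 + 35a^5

(5a + 9)(7a + 9)(a - 6)(a^2 - a + 175)

Among the possible rational roots, a = -9/5 is a root, so (5a + 9) is a factor; dividing leaves 7a^4 - 40a^3 + 1204a^2 - 5721a - 9450.
Then a = 6 is a root, so (a - 6) divides it; the quotient is 7a^3 + 2a^2 + 1216a + 1575.
Continuing, a = -9/7 is a root, so (7a + 9) is a factor; dividing leaves a^2 - a + 175.
The quadratic a^2 - a + 175 has discriminant -699 < 0 and is irreducible over ℤ.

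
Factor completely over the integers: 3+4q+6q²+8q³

(4q+3)(2q²+1)

Group as (8q³+4q) + (6q²+3) = 4q(2q²+1) + 3(2q²+1).
Both groups share the factor (2q²+1).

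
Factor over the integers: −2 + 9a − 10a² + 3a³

(3a − 1)(a − 1)(a − 2)

Trying the rational-root candidates, a = 2 is a root, so (a − 2) divides it; the quotient is 3a² − 4a + 1.
The remaining quadratic factors as (a − 1)(3a − 1).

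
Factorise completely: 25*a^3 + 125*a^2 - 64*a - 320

(5*a + 8)*(5*a - 8)*(a + 5)

By the rational root theorem, a = -5 is a root, so (a + 5) is a factor; dividing leaves 25*a^2 - 64.
The remaining quadratic factors as (5*a - 8)(5*a + 8).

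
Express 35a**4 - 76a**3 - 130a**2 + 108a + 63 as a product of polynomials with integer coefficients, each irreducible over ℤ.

Trying the rational-root candidates, a = 3 is a root, so (a - 3) divides it; the quotient is 35a**3 + 29a**2 - 43a - 21.
Next, a = -7/5 is a root, so (5a + 7) divides it; the quotient is 7a**2 - 4a - 3.
The remaining quadratic factors as (7a + 3)(a - 1).

(5a + 7)(7a + 3)(a - 1)(a - 3)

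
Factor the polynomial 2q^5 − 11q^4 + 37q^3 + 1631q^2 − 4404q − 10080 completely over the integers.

By the rational root theorem, q = 4 is a root, so (q − 4) divides it; the quotient is 2q^4 − 3q^3 + 25q^2 + 1731q + 2520.
Next, q = −8 is a root, so (q + 8) divides it; the quotient is 2q^3 − 19q^2 + 177q + 315.
Then q = −3/2 is a root, giving the factor (2q + 3) and quotient q^2 − 11q + 105.
The quadratic q^2 − 11q + 105 has discriminant −299 < 0 and is irreducible over ℤ.

(2q + 3)(q + 8)(q − 4)(q^2 − 11q + 105)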